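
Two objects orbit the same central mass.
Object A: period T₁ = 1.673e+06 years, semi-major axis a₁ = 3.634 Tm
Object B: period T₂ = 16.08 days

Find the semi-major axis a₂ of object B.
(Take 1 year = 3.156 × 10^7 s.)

Convert to SI: T₁ = 1.673e+06 years = 5.27999e+13 s; a₁ = 3.634 Tm = 3.634e+12 m; T₂ = 16.08 days = 1.38931e+06 s.
Kepler's third law: (T₁/T₂)² = (a₁/a₂)³ ⇒ a₂ = a₁ · (T₂/T₁)^(2/3).
T₂/T₁ = 1.38931e+06 / 5.27999e+13 = 2.63128e-08.
a₂ = 3.634e+12 · (2.63128e-08)^(2/3) m ≈ 3.215e+07 m = 32.15 Mm.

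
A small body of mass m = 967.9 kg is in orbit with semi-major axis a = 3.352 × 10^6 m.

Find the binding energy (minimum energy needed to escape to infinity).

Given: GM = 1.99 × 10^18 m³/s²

Total orbital energy is E = −GMm/(2a); binding energy is E_bind = −E = GMm/(2a).
E_bind = 1.99e+18 · 967.9 / (2 · 3.352e+06) J ≈ 2.873e+14 J = 287.3 TJ.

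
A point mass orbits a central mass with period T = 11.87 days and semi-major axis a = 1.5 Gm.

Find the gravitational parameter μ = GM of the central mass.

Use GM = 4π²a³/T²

Convert to SI: T = 11.87 days = 1.02557e+06 s; a = 1.5 Gm = 1.5e+09 m.
GM = 4π² · a³ / T².
GM = 4π² · (1.5e+09)³ / (1.02557e+06)² m³/s² ≈ 1.267e+17 m³/s² = 1.267 × 10^17 m³/s².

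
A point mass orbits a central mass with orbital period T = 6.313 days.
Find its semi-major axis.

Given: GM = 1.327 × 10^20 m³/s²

Convert to SI: T = 6.313 days = 545443 s.
Invert Kepler's third law: a = (GM · T² / (4π²))^(1/3).
Substituting T = 545443 s and GM = 1.327e+20 m³/s²:
a = (1.327e+20 · (545443)² / (4π²))^(1/3) m
a ≈ 1e+10 m = 10 Gm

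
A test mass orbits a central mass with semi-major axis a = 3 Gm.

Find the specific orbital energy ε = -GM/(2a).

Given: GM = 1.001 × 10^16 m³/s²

Convert to SI: a = 3 Gm = 3e+09 m.
ε = −GM / (2a).
ε = −1.001e+16 / (2 · 3e+09) J/kg ≈ -1.668e+06 J/kg = -1.668 MJ/kg.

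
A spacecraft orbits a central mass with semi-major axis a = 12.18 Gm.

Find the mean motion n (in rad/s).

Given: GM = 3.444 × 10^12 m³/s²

Convert to SI: a = 12.18 Gm = 1.218e+10 m.
n = √(GM / a³).
n = √(3.444e+12 / (1.218e+10)³) rad/s ≈ 1.381e-09 rad/s.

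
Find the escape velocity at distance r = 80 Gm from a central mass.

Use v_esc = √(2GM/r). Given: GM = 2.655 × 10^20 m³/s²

Convert to SI: r = 80 Gm = 8e+10 m.
Escape velocity comes from setting total energy to zero: ½v² − GM/r = 0 ⇒ v_esc = √(2GM / r).
v_esc = √(2 · 2.655e+20 / 8e+10) m/s ≈ 8.147e+04 m/s = 81.47 km/s.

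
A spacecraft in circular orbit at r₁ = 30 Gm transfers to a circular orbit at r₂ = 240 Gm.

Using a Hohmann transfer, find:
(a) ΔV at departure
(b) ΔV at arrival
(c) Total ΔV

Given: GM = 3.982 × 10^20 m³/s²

Convert to SI: r₁ = 30 Gm = 3e+10 m; r₂ = 240 Gm = 2.4e+11 m.
Transfer semi-major axis: a_t = (r₁ + r₂)/2 = (3e+10 + 2.4e+11)/2 = 1.35e+11 m.
Circular speeds: v₁ = √(GM/r₁) = 115210 m/s, v₂ = √(GM/r₂) = 40732.9 m/s.
Transfer speeds (vis-viva v² = GM(2/r − 1/a_t)): v₁ᵗ = 153613 m/s, v₂ᵗ = 19201.7 m/s.
(a) ΔV₁ = |v₁ᵗ − v₁| ≈ 3.84e+04 m/s = 38.4 km/s.
(b) ΔV₂ = |v₂ − v₂ᵗ| ≈ 2.153e+04 m/s = 21.53 km/s.
(c) ΔV_total = ΔV₁ + ΔV₂ ≈ 5.993e+04 m/s = 59.93 km/s.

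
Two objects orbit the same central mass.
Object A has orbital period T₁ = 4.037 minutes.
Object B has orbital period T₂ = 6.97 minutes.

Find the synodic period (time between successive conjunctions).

Convert to SI: T₁ = 4.037 minutes = 242.22 s; T₂ = 6.97 minutes = 418.2 s.
T_syn = |T₁ · T₂ / (T₁ − T₂)|.
T_syn = |242.22 · 418.2 / (242.22 − 418.2)| s ≈ 575.6 s = 9.594 minutes.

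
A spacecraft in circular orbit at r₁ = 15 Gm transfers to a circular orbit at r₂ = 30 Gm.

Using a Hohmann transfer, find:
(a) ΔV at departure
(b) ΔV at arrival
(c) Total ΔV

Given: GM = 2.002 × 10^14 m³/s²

Convert to SI: r₁ = 15 Gm = 1.5e+10 m; r₂ = 30 Gm = 3e+10 m.
Transfer semi-major axis: a_t = (r₁ + r₂)/2 = (1.5e+10 + 3e+10)/2 = 2.25e+10 m.
Circular speeds: v₁ = √(GM/r₁) = 115.528 m/s, v₂ = √(GM/r₂) = 81.6905 m/s.
Transfer speeds (vis-viva v² = GM(2/r − 1/a_t)): v₁ᵗ = 133.4 m/s, v₂ᵗ = 66.7 m/s.
(a) ΔV₁ = |v₁ᵗ − v₁| ≈ 17.87 m/s = 17.87 m/s.
(b) ΔV₂ = |v₂ − v₂ᵗ| ≈ 14.99 m/s = 14.99 m/s.
(c) ΔV_total = ΔV₁ + ΔV₂ ≈ 32.86 m/s = 32.86 m/s.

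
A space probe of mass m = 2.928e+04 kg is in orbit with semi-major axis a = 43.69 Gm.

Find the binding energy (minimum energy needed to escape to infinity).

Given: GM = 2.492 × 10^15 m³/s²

Convert to SI: a = 43.69 Gm = 4.369e+10 m.
Total orbital energy is E = −GMm/(2a); binding energy is E_bind = −E = GMm/(2a).
E_bind = 2.492e+15 · 2.928e+04 / (2 · 4.369e+10) J ≈ 8.35e+08 J = 835 MJ.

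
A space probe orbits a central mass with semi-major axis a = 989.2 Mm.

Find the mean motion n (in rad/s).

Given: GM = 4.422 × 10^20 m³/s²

Convert to SI: a = 989.2 Mm = 9.892e+08 m.
n = √(GM / a³).
n = √(4.422e+20 / (9.892e+08)³) rad/s ≈ 0.0006759 rad/s.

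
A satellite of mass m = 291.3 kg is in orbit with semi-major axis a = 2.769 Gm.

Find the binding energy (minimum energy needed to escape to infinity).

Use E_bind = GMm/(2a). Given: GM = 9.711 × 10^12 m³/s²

Convert to SI: a = 2.769 Gm = 2.769e+09 m.
Total orbital energy is E = −GMm/(2a); binding energy is E_bind = −E = GMm/(2a).
E_bind = 9.711e+12 · 291.3 / (2 · 2.769e+09) J ≈ 5.108e+05 J = 510.8 kJ.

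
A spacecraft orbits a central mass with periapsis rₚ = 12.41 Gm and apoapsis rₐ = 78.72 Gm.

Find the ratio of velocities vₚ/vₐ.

Convert to SI: rₚ = 12.41 Gm = 1.241e+10 m; rₐ = 78.72 Gm = 7.872e+10 m.
Conservation of angular momentum gives rₚvₚ = rₐvₐ, so vₚ/vₐ = rₐ/rₚ.
vₚ/vₐ = 7.872e+10 / 1.241e+10 ≈ 6.343.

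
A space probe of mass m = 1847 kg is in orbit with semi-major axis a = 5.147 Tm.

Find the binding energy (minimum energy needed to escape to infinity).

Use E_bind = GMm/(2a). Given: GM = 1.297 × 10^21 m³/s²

Convert to SI: a = 5.147 Tm = 5.147e+12 m.
Total orbital energy is E = −GMm/(2a); binding energy is E_bind = −E = GMm/(2a).
E_bind = 1.297e+21 · 1847 / (2 · 5.147e+12) J ≈ 2.327e+11 J = 232.7 GJ.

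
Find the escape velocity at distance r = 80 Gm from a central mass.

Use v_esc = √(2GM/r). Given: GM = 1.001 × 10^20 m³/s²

Convert to SI: r = 80 Gm = 8e+10 m.
Escape velocity comes from setting total energy to zero: ½v² − GM/r = 0 ⇒ v_esc = √(2GM / r).
v_esc = √(2 · 1.001e+20 / 8e+10) m/s ≈ 5.002e+04 m/s = 50.02 km/s.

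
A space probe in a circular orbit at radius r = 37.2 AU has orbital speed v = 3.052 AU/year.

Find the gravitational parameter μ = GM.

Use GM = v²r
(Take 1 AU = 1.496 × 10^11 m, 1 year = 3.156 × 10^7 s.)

Convert to SI: r = 37.2 AU = 5.56512e+12 m; v = 3.052 AU/year = 14467 m/s.
For a circular orbit v² = GM/r, so GM = v² · r.
GM = (14467)² · 5.56512e+12 m³/s² ≈ 1.165e+21 m³/s² = 1.165 × 10^21 m³/s².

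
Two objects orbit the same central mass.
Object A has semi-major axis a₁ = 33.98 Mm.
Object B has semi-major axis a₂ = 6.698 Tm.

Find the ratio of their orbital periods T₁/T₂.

Convert to SI: a₁ = 33.98 Mm = 3.398e+07 m; a₂ = 6.698 Tm = 6.698e+12 m.
From Kepler's third law, (T₁/T₂)² = (a₁/a₂)³, so T₁/T₂ = (a₁/a₂)^(3/2).
a₁/a₂ = 3.398e+07 / 6.698e+12 = 5.07316e-06.
T₁/T₂ = (5.07316e-06)^(3/2) ≈ 1.143e-08.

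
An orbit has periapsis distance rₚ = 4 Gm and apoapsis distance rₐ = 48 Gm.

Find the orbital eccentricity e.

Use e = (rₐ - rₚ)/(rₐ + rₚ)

Convert to SI: rₚ = 4 Gm = 4e+09 m; rₐ = 48 Gm = 4.8e+10 m.
e = (rₐ − rₚ) / (rₐ + rₚ).
e = (4.8e+10 − 4e+09) / (4.8e+10 + 4e+09) = 4.4e+10 / 5.2e+10 ≈ 0.8462.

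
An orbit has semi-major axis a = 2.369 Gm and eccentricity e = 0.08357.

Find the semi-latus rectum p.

Convert to SI: a = 2.369 Gm = 2.369e+09 m.
p = a (1 − e²).
p = 2.369e+09 · (1 − (0.08357)²) = 2.369e+09 · 0.993016 ≈ 2.352e+09 m = 2.352 Gm.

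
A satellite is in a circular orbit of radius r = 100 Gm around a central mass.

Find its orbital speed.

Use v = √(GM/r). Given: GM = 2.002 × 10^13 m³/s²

Convert to SI: r = 100 Gm = 1e+11 m.
For a circular orbit, gravity supplies the centripetal force, so v = √(GM / r).
v = √(2.002e+13 / 1e+11) m/s ≈ 14.15 m/s = 14.15 m/s.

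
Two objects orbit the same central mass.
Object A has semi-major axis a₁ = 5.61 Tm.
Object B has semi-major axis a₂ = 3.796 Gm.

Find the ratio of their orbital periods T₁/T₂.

Convert to SI: a₁ = 5.61 Tm = 5.61e+12 m; a₂ = 3.796 Gm = 3.796e+09 m.
From Kepler's third law, (T₁/T₂)² = (a₁/a₂)³, so T₁/T₂ = (a₁/a₂)^(3/2).
a₁/a₂ = 5.61e+12 / 3.796e+09 = 1477.87.
T₁/T₂ = (1477.87)^(3/2) ≈ 5.681e+04.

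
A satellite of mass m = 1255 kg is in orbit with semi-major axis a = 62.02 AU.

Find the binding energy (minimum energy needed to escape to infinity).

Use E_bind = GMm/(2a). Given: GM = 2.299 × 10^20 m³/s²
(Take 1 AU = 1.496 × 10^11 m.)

Convert to SI: a = 62.02 AU = 9.27819e+12 m.
Total orbital energy is E = −GMm/(2a); binding energy is E_bind = −E = GMm/(2a).
E_bind = 2.299e+20 · 1255 / (2 · 9.27819e+12) J ≈ 1.555e+10 J = 15.55 GJ.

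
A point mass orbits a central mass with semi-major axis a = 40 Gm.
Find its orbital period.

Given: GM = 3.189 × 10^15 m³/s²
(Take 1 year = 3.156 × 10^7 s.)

Convert to SI: a = 40 Gm = 4e+10 m.
Kepler's third law: T = 2π √(a³ / GM).
Substituting a = 4e+10 m and GM = 3.189e+15 m³/s²:
T = 2π √((4e+10)³ / 3.189e+15) s
T ≈ 8.901e+08 s = 28.2 years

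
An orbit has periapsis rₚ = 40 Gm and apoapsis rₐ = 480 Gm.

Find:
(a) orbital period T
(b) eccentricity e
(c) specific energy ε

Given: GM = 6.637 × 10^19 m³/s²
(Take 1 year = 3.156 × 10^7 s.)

Convert to SI: rₚ = 40 Gm = 4e+10 m; rₐ = 480 Gm = 4.8e+11 m.
(a) With a = (rₚ + rₐ)/2 = 2.6e+11 m, T = 2π √(a³/GM) = 2π √((2.6e+11)³/6.637e+19) s ≈ 1.022e+08 s
(b) e = (rₐ − rₚ)/(rₐ + rₚ) = (4.8e+11 − 4e+10)/(4.8e+11 + 4e+10) ≈ 0.8462
(c) With a = (rₚ + rₐ)/2 = 2.6e+11 m, ε = −GM/(2a) = −6.637e+19/(2 · 2.6e+11) J/kg ≈ -1.276e+08 J/kg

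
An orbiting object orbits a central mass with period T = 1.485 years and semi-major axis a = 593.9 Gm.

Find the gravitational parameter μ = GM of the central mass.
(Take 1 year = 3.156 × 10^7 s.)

Convert to SI: T = 1.485 years = 4.68666e+07 s; a = 593.9 Gm = 5.939e+11 m.
GM = 4π² · a³ / T².
GM = 4π² · (5.939e+11)³ / (4.68666e+07)² m³/s² ≈ 3.765e+21 m³/s² = 3.765 × 10^21 m³/s².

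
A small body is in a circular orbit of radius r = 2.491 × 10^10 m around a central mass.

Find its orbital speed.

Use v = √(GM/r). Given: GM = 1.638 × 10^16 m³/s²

For a circular orbit, gravity supplies the centripetal force, so v = √(GM / r).
v = √(1.638e+16 / 2.491e+10) m/s ≈ 810.9 m/s = 810.9 m/s.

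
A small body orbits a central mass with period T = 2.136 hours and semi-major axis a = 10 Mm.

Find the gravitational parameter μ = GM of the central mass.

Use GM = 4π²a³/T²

Convert to SI: T = 2.136 hours = 7689.6 s; a = 10 Mm = 1e+07 m.
GM = 4π² · a³ / T².
GM = 4π² · (1e+07)³ / (7689.6)² m³/s² ≈ 6.677e+14 m³/s² = 6.677 × 10^14 m³/s².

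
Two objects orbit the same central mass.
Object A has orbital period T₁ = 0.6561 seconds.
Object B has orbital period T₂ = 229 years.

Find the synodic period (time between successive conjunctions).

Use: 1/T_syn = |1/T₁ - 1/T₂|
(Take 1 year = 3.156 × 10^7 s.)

Convert to SI: T₂ = 229 years = 7.22724e+09 s.
T_syn = |T₁ · T₂ / (T₁ − T₂)|.
T_syn = |0.6561 · 7.22724e+09 / (0.6561 − 7.22724e+09)| s ≈ 0.6561 s = 0.6561 seconds.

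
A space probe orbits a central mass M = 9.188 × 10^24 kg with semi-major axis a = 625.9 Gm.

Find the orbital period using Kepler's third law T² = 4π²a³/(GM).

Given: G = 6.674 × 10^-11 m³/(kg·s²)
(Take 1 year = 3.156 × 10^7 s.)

Convert to SI: a = 625.9 Gm = 6.259e+11 m.
GM = G · M = 6.674e-11 · 9.188e+24 = 6.13207e+14 m³/s².
Kepler's third law: T = 2π √(a³ / GM).
Substituting a = 6.259e+11 m and GM = 6.13207e+14 m³/s²:
T = 2π √((6.259e+11)³ / 6.13207e+14) s
T ≈ 1.256e+11 s = 3981 years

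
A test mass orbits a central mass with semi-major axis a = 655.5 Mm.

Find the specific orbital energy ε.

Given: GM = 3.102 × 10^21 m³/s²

Convert to SI: a = 655.5 Mm = 6.555e+08 m.
ε = −GM / (2a).
ε = −3.102e+21 / (2 · 6.555e+08) J/kg ≈ -2.366e+12 J/kg = -2366 GJ/kg.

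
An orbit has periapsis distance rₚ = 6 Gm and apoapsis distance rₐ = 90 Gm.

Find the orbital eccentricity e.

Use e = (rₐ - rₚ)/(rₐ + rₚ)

Convert to SI: rₚ = 6 Gm = 6e+09 m; rₐ = 90 Gm = 9e+10 m.
e = (rₐ − rₚ) / (rₐ + rₚ).
e = (9e+10 − 6e+09) / (9e+10 + 6e+09) = 8.4e+10 / 9.6e+10 ≈ 0.875.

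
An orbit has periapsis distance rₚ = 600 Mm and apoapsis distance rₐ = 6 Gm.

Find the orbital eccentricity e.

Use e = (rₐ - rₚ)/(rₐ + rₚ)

Convert to SI: rₚ = 600 Mm = 6e+08 m; rₐ = 6 Gm = 6e+09 m.
e = (rₐ − rₚ) / (rₐ + rₚ).
e = (6e+09 − 6e+08) / (6e+09 + 6e+08) = 5.4e+09 / 6.6e+09 ≈ 0.8182.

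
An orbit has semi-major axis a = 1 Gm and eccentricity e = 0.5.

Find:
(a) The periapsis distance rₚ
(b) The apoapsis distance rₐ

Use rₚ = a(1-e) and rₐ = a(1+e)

Convert to SI: a = 1 Gm = 1e+09 m.
(a) rₚ = a(1 − e) = 1e+09 · (1 − 0.5) = 1e+09 · 0.5 ≈ 5e+08 m = 500 Mm.
(b) rₐ = a(1 + e) = 1e+09 · (1 + 0.5) = 1e+09 · 1.5 ≈ 1.5e+09 m = 1.5 Gm.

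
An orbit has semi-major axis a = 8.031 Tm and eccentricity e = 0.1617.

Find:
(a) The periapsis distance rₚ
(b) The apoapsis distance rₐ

Convert to SI: a = 8.031 Tm = 8.031e+12 m.
(a) rₚ = a(1 − e) = 8.031e+12 · (1 − 0.1617) = 8.031e+12 · 0.8383 ≈ 6.732e+12 m = 6.732 Tm.
(b) rₐ = a(1 + e) = 8.031e+12 · (1 + 0.1617) = 8.031e+12 · 1.1617 ≈ 9.33e+12 m = 9.33 Tm.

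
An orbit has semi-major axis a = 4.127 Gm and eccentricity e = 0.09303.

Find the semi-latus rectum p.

Convert to SI: a = 4.127 Gm = 4.127e+09 m.
p = a (1 − e²).
p = 4.127e+09 · (1 − (0.09303)²) = 4.127e+09 · 0.991345 ≈ 4.091e+09 m = 4.091 Gm.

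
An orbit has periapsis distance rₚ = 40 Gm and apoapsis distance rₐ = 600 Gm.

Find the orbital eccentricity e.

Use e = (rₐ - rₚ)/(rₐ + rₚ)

Convert to SI: rₚ = 40 Gm = 4e+10 m; rₐ = 600 Gm = 6e+11 m.
e = (rₐ − rₚ) / (rₐ + rₚ).
e = (6e+11 − 4e+10) / (6e+11 + 4e+10) = 5.6e+11 / 6.4e+11 ≈ 0.875.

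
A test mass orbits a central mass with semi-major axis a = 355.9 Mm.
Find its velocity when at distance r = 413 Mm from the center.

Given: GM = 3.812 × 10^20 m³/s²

Convert to SI: a = 355.9 Mm = 3.559e+08 m; r = 413 Mm = 4.13e+08 m.
Vis-viva: v = √(GM · (2/r − 1/a)).
2/r − 1/a = 2/4.13e+08 − 1/3.559e+08 = 2.03284e-09 m⁻¹.
v = √(3.812e+20 · 2.03284e-09) m/s ≈ 8.803e+05 m/s = 880.3 km/s.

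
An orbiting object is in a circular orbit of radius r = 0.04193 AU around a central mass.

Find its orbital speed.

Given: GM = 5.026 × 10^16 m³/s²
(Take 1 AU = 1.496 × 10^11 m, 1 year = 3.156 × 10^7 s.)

Convert to SI: r = 0.04193 AU = 6.27273e+09 m.
For a circular orbit, gravity supplies the centripetal force, so v = √(GM / r).
v = √(5.026e+16 / 6.27273e+09) m/s ≈ 2831 m/s = 0.5972 AU/year.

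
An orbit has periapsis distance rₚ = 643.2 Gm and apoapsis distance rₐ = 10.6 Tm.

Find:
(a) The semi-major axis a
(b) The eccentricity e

Convert to SI: rₚ = 643.2 Gm = 6.432e+11 m; rₐ = 10.6 Tm = 1.06e+13 m.
(a) a = (rₚ + rₐ) / 2 = (6.432e+11 + 1.06e+13) / 2 ≈ 5.622e+12 m = 5.622 Tm.
(b) e = (rₐ − rₚ) / (rₐ + rₚ) = (1.06e+13 − 6.432e+11) / (1.06e+13 + 6.432e+11) ≈ 0.8856.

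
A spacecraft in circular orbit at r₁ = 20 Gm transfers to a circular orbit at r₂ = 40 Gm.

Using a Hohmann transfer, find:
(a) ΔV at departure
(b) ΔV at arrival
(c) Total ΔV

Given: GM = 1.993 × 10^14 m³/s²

Convert to SI: r₁ = 20 Gm = 2e+10 m; r₂ = 40 Gm = 4e+10 m.
Transfer semi-major axis: a_t = (r₁ + r₂)/2 = (2e+10 + 4e+10)/2 = 3e+10 m.
Circular speeds: v₁ = √(GM/r₁) = 99.8248 m/s, v₂ = √(GM/r₂) = 70.5868 m/s.
Transfer speeds (vis-viva v² = GM(2/r − 1/a_t)): v₁ᵗ = 115.268 m/s, v₂ᵗ = 57.6339 m/s.
(a) ΔV₁ = |v₁ᵗ − v₁| ≈ 15.44 m/s = 15.44 m/s.
(b) ΔV₂ = |v₂ − v₂ᵗ| ≈ 12.95 m/s = 12.95 m/s.
(c) ΔV_total = ΔV₁ + ΔV₂ ≈ 28.4 m/s = 28.4 m/s.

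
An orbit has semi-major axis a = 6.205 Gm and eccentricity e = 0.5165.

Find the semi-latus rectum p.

Convert to SI: a = 6.205 Gm = 6.205e+09 m.
p = a (1 − e²).
p = 6.205e+09 · (1 − (0.5165)²) = 6.205e+09 · 0.733228 ≈ 4.55e+09 m = 4.55 Gm.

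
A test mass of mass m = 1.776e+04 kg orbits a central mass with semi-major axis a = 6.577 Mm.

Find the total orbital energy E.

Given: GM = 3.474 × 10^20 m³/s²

Convert to SI: a = 6.577 Mm = 6.577e+06 m.
E = −GMm / (2a).
E = −3.474e+20 · 1.776e+04 / (2 · 6.577e+06) J ≈ -4.69e+17 J = -469 PJ.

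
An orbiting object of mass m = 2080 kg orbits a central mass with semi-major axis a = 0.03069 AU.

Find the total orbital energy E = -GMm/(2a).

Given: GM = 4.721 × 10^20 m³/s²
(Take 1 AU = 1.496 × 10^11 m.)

Convert to SI: a = 0.03069 AU = 4.59122e+09 m.
E = −GMm / (2a).
E = −4.721e+20 · 2080 / (2 · 4.59122e+09) J ≈ -1.069e+14 J = -106.9 TJ.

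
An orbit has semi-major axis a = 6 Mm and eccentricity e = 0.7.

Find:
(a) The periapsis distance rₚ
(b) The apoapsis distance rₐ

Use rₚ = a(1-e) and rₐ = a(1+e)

Convert to SI: a = 6 Mm = 6e+06 m.
(a) rₚ = a(1 − e) = 6e+06 · (1 − 0.7) = 6e+06 · 0.3 ≈ 1.8e+06 m = 1.8 Mm.
(b) rₐ = a(1 + e) = 6e+06 · (1 + 0.7) = 6e+06 · 1.7 ≈ 1.02e+07 m = 10.2 Mm.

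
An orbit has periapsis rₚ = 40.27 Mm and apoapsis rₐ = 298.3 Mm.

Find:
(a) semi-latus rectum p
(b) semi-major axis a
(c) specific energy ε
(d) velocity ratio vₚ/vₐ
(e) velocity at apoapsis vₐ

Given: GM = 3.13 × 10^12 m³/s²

Convert to SI: rₚ = 40.27 Mm = 4.027e+07 m; rₐ = 298.3 Mm = 2.983e+08 m.
(a) From a = (rₚ + rₐ)/2 = 1.69285e+08 m and e = (rₐ − rₚ)/(rₐ + rₚ) = 0.762117, p = a(1 − e²) = 1.69285e+08 · (1 − (0.762117)²) ≈ 7.096e+07 m
(b) a = (rₚ + rₐ)/2 = (4.027e+07 + 2.983e+08)/2 ≈ 1.693e+08 m
(c) With a = (rₚ + rₐ)/2 = 1.69285e+08 m, ε = −GM/(2a) = −3.13e+12/(2 · 1.69285e+08) J/kg ≈ -9245 J/kg
(d) Conservation of angular momentum (rₚvₚ = rₐvₐ) gives vₚ/vₐ = rₐ/rₚ = 2.983e+08/4.027e+07 ≈ 7.407
(e) With a = (rₚ + rₐ)/2 = 1.69285e+08 m, vₐ = √(GM (2/rₐ − 1/a)) = √(3.13e+12 · (2/2.983e+08 − 1/1.69285e+08)) m/s ≈ 49.96 m/s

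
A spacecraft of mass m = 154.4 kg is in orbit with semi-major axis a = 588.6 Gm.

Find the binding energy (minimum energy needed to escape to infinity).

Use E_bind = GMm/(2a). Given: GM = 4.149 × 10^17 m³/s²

Convert to SI: a = 588.6 Gm = 5.886e+11 m.
Total orbital energy is E = −GMm/(2a); binding energy is E_bind = −E = GMm/(2a).
E_bind = 4.149e+17 · 154.4 / (2 · 5.886e+11) J ≈ 5.442e+07 J = 54.42 MJ.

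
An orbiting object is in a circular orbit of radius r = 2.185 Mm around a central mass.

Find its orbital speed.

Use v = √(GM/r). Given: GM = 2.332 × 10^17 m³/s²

Convert to SI: r = 2.185 Mm = 2.185e+06 m.
For a circular orbit, gravity supplies the centripetal force, so v = √(GM / r).
v = √(2.332e+17 / 2.185e+06) m/s ≈ 3.267e+05 m/s = 326.7 km/s.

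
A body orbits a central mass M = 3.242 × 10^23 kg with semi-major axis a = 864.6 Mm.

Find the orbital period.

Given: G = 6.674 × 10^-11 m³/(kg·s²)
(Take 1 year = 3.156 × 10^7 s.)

Convert to SI: a = 864.6 Mm = 8.646e+08 m.
GM = G · M = 6.674e-11 · 3.242e+23 = 2.16371e+13 m³/s².
Kepler's third law: T = 2π √(a³ / GM).
Substituting a = 8.646e+08 m and GM = 2.16371e+13 m³/s²:
T = 2π √((8.646e+08)³ / 2.16371e+13) s
T ≈ 3.434e+07 s = 1.088 years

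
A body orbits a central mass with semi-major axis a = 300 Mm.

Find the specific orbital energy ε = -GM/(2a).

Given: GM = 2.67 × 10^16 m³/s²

Convert to SI: a = 300 Mm = 3e+08 m.
ε = −GM / (2a).
ε = −2.67e+16 / (2 · 3e+08) J/kg ≈ -4.45e+07 J/kg = -44.5 MJ/kg.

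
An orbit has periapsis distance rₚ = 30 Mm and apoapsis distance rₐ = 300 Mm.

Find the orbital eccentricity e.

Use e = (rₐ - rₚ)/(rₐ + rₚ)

Convert to SI: rₚ = 30 Mm = 3e+07 m; rₐ = 300 Mm = 3e+08 m.
e = (rₐ − rₚ) / (rₐ + rₚ).
e = (3e+08 − 3e+07) / (3e+08 + 3e+07) = 2.7e+08 / 3.3e+08 ≈ 0.8182.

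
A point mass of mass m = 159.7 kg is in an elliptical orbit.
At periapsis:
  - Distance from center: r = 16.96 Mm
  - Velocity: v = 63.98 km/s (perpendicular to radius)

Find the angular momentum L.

Convert to SI: r = 16.96 Mm = 1.696e+07 m; v = 63.98 km/s = 63980 m/s.
Since v is perpendicular to r, L = m · v · r.
L = 159.7 · 63980 · 1.696e+07 kg·m²/s ≈ 1.733e+14 kg·m²/s.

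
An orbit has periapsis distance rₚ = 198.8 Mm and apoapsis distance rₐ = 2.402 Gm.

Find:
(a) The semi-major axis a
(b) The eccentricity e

Convert to SI: rₚ = 198.8 Mm = 1.988e+08 m; rₐ = 2.402 Gm = 2.402e+09 m.
(a) a = (rₚ + rₐ) / 2 = (1.988e+08 + 2.402e+09) / 2 ≈ 1.3e+09 m = 1.3 Gm.
(b) e = (rₐ − rₚ) / (rₐ + rₚ) = (2.402e+09 − 1.988e+08) / (2.402e+09 + 1.988e+08) ≈ 0.8471.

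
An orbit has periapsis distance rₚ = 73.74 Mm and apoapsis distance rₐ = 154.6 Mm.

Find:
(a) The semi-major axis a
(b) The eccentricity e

Convert to SI: rₚ = 73.74 Mm = 7.374e+07 m; rₐ = 154.6 Mm = 1.546e+08 m.
(a) a = (rₚ + rₐ) / 2 = (7.374e+07 + 1.546e+08) / 2 ≈ 1.142e+08 m = 114.2 Mm.
(b) e = (rₐ − rₚ) / (rₐ + rₚ) = (1.546e+08 − 7.374e+07) / (1.546e+08 + 7.374e+07) ≈ 0.3541.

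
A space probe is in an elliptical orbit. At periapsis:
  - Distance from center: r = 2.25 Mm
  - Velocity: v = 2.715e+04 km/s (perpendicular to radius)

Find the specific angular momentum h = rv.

Convert to SI: r = 2.25 Mm = 2.25e+06 m; v = 2.715e+04 km/s = 2.715e+07 m/s.
With v perpendicular to r, h = r · v.
h = 2.25e+06 · 2.715e+07 m²/s ≈ 6.109e+13 m²/s.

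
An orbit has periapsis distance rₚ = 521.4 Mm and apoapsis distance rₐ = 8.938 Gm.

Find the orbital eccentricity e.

Convert to SI: rₚ = 521.4 Mm = 5.214e+08 m; rₐ = 8.938 Gm = 8.938e+09 m.
e = (rₐ − rₚ) / (rₐ + rₚ).
e = (8.938e+09 − 5.214e+08) / (8.938e+09 + 5.214e+08) = 8.4166e+09 / 9.4594e+09 ≈ 0.8898.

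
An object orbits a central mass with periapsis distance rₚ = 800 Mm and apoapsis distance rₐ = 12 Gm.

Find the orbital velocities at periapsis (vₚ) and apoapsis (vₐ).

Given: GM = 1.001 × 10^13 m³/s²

Convert to SI: rₚ = 800 Mm = 8e+08 m; rₐ = 12 Gm = 1.2e+10 m.
Use the vis-viva equation v² = GM(2/r − 1/a) with a = (rₚ + rₐ)/2 = (8e+08 + 1.2e+10)/2 = 6.4e+09 m.
vₚ = √(GM · (2/rₚ − 1/a)) = √(1.001e+13 · (2/8e+08 − 1/6.4e+09)) m/s ≈ 153.2 m/s = 153.2 m/s.
vₐ = √(GM · (2/rₐ − 1/a)) = √(1.001e+13 · (2/1.2e+10 − 1/6.4e+09)) m/s ≈ 10.21 m/s = 10.21 m/s.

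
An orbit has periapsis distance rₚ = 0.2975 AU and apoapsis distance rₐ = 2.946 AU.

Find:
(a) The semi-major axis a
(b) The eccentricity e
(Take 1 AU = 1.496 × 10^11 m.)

Convert to SI: rₚ = 0.2975 AU = 4.4506e+10 m; rₐ = 2.946 AU = 4.40722e+11 m.
(a) a = (rₚ + rₐ) / 2 = (4.4506e+10 + 4.40722e+11) / 2 ≈ 2.426e+11 m = 1.622 AU.
(b) e = (rₐ − rₚ) / (rₐ + rₚ) = (4.40722e+11 − 4.4506e+10) / (4.40722e+11 + 4.4506e+10) ≈ 0.8166.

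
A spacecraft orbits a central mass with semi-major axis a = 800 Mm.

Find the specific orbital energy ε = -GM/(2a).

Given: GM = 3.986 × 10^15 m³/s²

Convert to SI: a = 800 Mm = 8e+08 m.
ε = −GM / (2a).
ε = −3.986e+15 / (2 · 8e+08) J/kg ≈ -2.491e+06 J/kg = -2.491 MJ/kg.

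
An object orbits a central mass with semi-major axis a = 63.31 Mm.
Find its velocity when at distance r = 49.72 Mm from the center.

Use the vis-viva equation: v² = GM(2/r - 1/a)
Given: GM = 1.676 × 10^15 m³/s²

Convert to SI: a = 63.31 Mm = 6.331e+07 m; r = 49.72 Mm = 4.972e+07 m.
Vis-viva: v = √(GM · (2/r − 1/a)).
2/r − 1/a = 2/4.972e+07 − 1/6.331e+07 = 2.443e-08 m⁻¹.
v = √(1.676e+15 · 2.443e-08) m/s ≈ 6399 m/s = 6.399 km/s.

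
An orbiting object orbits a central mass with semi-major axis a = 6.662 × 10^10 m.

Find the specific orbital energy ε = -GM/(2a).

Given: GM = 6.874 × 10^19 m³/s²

ε = −GM / (2a).
ε = −6.874e+19 / (2 · 6.662e+10) J/kg ≈ -5.159e+08 J/kg = -515.9 MJ/kg.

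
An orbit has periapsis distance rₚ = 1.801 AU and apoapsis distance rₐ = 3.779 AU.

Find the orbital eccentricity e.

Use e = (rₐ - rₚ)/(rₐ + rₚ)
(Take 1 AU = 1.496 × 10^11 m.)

Convert to SI: rₚ = 1.801 AU = 2.6943e+11 m; rₐ = 3.779 AU = 5.65338e+11 m.
e = (rₐ − rₚ) / (rₐ + rₚ).
e = (5.65338e+11 − 2.6943e+11) / (5.65338e+11 + 2.6943e+11) = 2.95909e+11 / 8.34768e+11 ≈ 0.3545.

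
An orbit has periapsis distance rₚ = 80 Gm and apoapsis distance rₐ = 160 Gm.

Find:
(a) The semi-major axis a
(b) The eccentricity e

Convert to SI: rₚ = 80 Gm = 8e+10 m; rₐ = 160 Gm = 1.6e+11 m.
(a) a = (rₚ + rₐ) / 2 = (8e+10 + 1.6e+11) / 2 ≈ 1.2e+11 m = 120 Gm.
(b) e = (rₐ − rₚ) / (rₐ + rₚ) = (1.6e+11 − 8e+10) / (1.6e+11 + 8e+10) ≈ 0.3333.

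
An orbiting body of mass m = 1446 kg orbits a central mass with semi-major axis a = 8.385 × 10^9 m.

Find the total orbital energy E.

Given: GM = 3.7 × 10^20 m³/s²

E = −GMm / (2a).
E = −3.7e+20 · 1446 / (2 · 8.385e+09) J ≈ -3.19e+13 J = -31.9 TJ.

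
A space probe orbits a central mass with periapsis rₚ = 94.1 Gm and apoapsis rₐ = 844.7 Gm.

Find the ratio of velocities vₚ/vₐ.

Convert to SI: rₚ = 94.1 Gm = 9.41e+10 m; rₐ = 844.7 Gm = 8.447e+11 m.
Conservation of angular momentum gives rₚvₚ = rₐvₐ, so vₚ/vₐ = rₐ/rₚ.
vₚ/vₐ = 8.447e+11 / 9.41e+10 ≈ 8.977.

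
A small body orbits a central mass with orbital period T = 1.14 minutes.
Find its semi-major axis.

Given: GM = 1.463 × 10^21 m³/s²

Convert to SI: T = 1.14 minutes = 68.4 s.
Invert Kepler's third law: a = (GM · T² / (4π²))^(1/3).
Substituting T = 68.4 s and GM = 1.463e+21 m³/s²:
a = (1.463e+21 · (68.4)² / (4π²))^(1/3) m
a ≈ 5.576e+07 m = 55.76 Mm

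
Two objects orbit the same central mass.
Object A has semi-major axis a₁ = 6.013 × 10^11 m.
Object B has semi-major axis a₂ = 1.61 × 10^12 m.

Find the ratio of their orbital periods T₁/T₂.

From Kepler's third law, (T₁/T₂)² = (a₁/a₂)³, so T₁/T₂ = (a₁/a₂)^(3/2).
a₁/a₂ = 6.013e+11 / 1.61e+12 = 0.373478.
T₁/T₂ = (0.373478)^(3/2) ≈ 0.2282.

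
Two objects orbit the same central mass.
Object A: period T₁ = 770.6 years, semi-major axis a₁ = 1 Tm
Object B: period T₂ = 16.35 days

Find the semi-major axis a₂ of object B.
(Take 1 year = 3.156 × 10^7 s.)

Convert to SI: T₁ = 770.6 years = 2.43201e+10 s; a₁ = 1 Tm = 1e+12 m; T₂ = 16.35 days = 1.41264e+06 s.
Kepler's third law: (T₁/T₂)² = (a₁/a₂)³ ⇒ a₂ = a₁ · (T₂/T₁)^(2/3).
T₂/T₁ = 1.41264e+06 / 2.43201e+10 = 5.80852e-05.
a₂ = 1e+12 · (5.80852e-05)^(2/3) m ≈ 1.5e+09 m = 1.5 Gm.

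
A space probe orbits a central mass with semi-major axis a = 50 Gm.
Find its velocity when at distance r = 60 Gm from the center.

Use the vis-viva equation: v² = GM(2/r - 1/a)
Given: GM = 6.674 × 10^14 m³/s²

Convert to SI: a = 50 Gm = 5e+10 m; r = 60 Gm = 6e+10 m.
Vis-viva: v = √(GM · (2/r − 1/a)).
2/r − 1/a = 2/6e+10 − 1/5e+10 = 1.33333e-11 m⁻¹.
v = √(6.674e+14 · 1.33333e-11) m/s ≈ 94.33 m/s = 94.33 m/s.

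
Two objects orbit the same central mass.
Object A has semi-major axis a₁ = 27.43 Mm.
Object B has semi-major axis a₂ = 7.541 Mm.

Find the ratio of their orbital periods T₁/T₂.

Convert to SI: a₁ = 27.43 Mm = 2.743e+07 m; a₂ = 7.541 Mm = 7.541e+06 m.
From Kepler's third law, (T₁/T₂)² = (a₁/a₂)³, so T₁/T₂ = (a₁/a₂)^(3/2).
a₁/a₂ = 2.743e+07 / 7.541e+06 = 3.63745.
T₁/T₂ = (3.63745)^(3/2) ≈ 6.937.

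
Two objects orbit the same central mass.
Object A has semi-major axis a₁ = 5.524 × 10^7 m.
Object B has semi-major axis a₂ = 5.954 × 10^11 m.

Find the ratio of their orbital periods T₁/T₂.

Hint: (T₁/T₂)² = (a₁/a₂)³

From Kepler's third law, (T₁/T₂)² = (a₁/a₂)³, so T₁/T₂ = (a₁/a₂)^(3/2).
a₁/a₂ = 5.524e+07 / 5.954e+11 = 9.2778e-05.
T₁/T₂ = (9.2778e-05)^(3/2) ≈ 8.936e-07.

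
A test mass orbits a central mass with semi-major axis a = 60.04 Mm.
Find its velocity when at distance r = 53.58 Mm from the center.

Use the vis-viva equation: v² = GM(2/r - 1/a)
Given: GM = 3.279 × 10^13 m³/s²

Convert to SI: a = 60.04 Mm = 6.004e+07 m; r = 53.58 Mm = 5.358e+07 m.
Vis-viva: v = √(GM · (2/r − 1/a)).
2/r − 1/a = 2/5.358e+07 − 1/6.004e+07 = 2.06718e-08 m⁻¹.
v = √(3.279e+13 · 2.06718e-08) m/s ≈ 823.3 m/s = 823.3 m/s.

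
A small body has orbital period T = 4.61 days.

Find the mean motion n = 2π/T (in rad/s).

Convert to SI: T = 4.61 days = 398304 s.
n = 2π / T.
n = 2π / 398304 s ≈ 1.577e-05 rad/s.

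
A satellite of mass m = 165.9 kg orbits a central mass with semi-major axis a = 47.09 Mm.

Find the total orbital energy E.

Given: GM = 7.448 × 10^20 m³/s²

Convert to SI: a = 47.09 Mm = 4.709e+07 m.
E = −GMm / (2a).
E = −7.448e+20 · 165.9 / (2 · 4.709e+07) J ≈ -1.312e+15 J = -1.312 PJ.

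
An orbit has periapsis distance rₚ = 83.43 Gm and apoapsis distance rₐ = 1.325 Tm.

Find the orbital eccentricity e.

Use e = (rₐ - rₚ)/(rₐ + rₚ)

Convert to SI: rₚ = 83.43 Gm = 8.343e+10 m; rₐ = 1.325 Tm = 1.325e+12 m.
e = (rₐ − rₚ) / (rₐ + rₚ).
e = (1.325e+12 − 8.343e+10) / (1.325e+12 + 8.343e+10) = 1.24157e+12 / 1.40843e+12 ≈ 0.8815.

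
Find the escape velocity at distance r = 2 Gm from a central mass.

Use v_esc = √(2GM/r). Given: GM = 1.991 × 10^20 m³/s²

Convert to SI: r = 2 Gm = 2e+09 m.
Escape velocity comes from setting total energy to zero: ½v² − GM/r = 0 ⇒ v_esc = √(2GM / r).
v_esc = √(2 · 1.991e+20 / 2e+09) m/s ≈ 4.462e+05 m/s = 446.2 km/s.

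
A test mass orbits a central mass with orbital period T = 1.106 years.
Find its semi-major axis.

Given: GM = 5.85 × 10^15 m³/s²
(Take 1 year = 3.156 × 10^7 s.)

Convert to SI: T = 1.106 years = 3.49054e+07 s.
Invert Kepler's third law: a = (GM · T² / (4π²))^(1/3).
Substituting T = 3.49054e+07 s and GM = 5.85e+15 m³/s²:
a = (5.85e+15 · (3.49054e+07)² / (4π²))^(1/3) m
a ≈ 5.652e+09 m = 5.652 Gm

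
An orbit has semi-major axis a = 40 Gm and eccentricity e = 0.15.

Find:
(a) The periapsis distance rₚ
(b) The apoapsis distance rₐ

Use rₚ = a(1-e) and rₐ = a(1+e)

Convert to SI: a = 40 Gm = 4e+10 m.
(a) rₚ = a(1 − e) = 4e+10 · (1 − 0.15) = 4e+10 · 0.85 ≈ 3.4e+10 m = 34 Gm.
(b) rₐ = a(1 + e) = 4e+10 · (1 + 0.15) = 4e+10 · 1.15 ≈ 4.6e+10 m = 46 Gm.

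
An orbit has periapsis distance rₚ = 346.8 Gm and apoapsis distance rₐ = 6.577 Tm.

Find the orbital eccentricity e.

Convert to SI: rₚ = 346.8 Gm = 3.468e+11 m; rₐ = 6.577 Tm = 6.577e+12 m.
e = (rₐ − rₚ) / (rₐ + rₚ).
e = (6.577e+12 − 3.468e+11) / (6.577e+12 + 3.468e+11) = 6.2302e+12 / 6.9238e+12 ≈ 0.8998.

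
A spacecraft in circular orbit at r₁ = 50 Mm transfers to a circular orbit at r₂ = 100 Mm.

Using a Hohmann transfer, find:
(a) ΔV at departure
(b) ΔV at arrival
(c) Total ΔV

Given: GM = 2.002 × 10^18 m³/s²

Convert to SI: r₁ = 50 Mm = 5e+07 m; r₂ = 100 Mm = 1e+08 m.
Transfer semi-major axis: a_t = (r₁ + r₂)/2 = (5e+07 + 1e+08)/2 = 7.5e+07 m.
Circular speeds: v₁ = √(GM/r₁) = 200100 m/s, v₂ = √(GM/r₂) = 141492 m/s.
Transfer speeds (vis-viva v² = GM(2/r − 1/a_t)): v₁ᵗ = 231056 m/s, v₂ᵗ = 115528 m/s.
(a) ΔV₁ = |v₁ᵗ − v₁| ≈ 3.096e+04 m/s = 30.96 km/s.
(b) ΔV₂ = |v₂ − v₂ᵗ| ≈ 2.596e+04 m/s = 25.96 km/s.
(c) ΔV_total = ΔV₁ + ΔV₂ ≈ 5.692e+04 m/s = 56.92 km/s.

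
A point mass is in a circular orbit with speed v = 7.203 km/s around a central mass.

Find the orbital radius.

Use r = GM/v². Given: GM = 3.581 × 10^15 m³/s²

Convert to SI: v = 7.203 km/s = 7203 m/s.
For a circular orbit, v² = GM / r, so r = GM / v².
r = 3.581e+15 / (7203)² m ≈ 6.902e+07 m = 69.02 Mm.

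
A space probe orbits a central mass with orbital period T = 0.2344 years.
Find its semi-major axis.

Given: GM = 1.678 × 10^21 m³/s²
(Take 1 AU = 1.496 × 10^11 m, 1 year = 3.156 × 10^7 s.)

Convert to SI: T = 0.2344 years = 7.39766e+06 s.
Invert Kepler's third law: a = (GM · T² / (4π²))^(1/3).
Substituting T = 7.39766e+06 s and GM = 1.678e+21 m³/s²:
a = (1.678e+21 · (7.39766e+06)² / (4π²))^(1/3) m
a ≈ 1.325e+11 m = 0.8857 AU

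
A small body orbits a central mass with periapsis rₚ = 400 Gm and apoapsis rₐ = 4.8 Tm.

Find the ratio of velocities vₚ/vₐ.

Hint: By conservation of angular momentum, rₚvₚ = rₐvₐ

Convert to SI: rₚ = 400 Gm = 4e+11 m; rₐ = 4.8 Tm = 4.8e+12 m.
Conservation of angular momentum gives rₚvₚ = rₐvₐ, so vₚ/vₐ = rₐ/rₚ.
vₚ/vₐ = 4.8e+12 / 4e+11 ≈ 12.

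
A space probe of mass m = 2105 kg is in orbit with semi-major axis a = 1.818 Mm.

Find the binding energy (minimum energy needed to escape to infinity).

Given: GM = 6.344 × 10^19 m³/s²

Convert to SI: a = 1.818 Mm = 1.818e+06 m.
Total orbital energy is E = −GMm/(2a); binding energy is E_bind = −E = GMm/(2a).
E_bind = 6.344e+19 · 2105 / (2 · 1.818e+06) J ≈ 3.673e+16 J = 36.73 PJ.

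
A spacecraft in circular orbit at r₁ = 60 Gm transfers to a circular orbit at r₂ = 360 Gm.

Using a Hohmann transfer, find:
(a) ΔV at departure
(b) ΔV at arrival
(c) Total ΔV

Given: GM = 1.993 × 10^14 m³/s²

Convert to SI: r₁ = 60 Gm = 6e+10 m; r₂ = 360 Gm = 3.6e+11 m.
Transfer semi-major axis: a_t = (r₁ + r₂)/2 = (6e+10 + 3.6e+11)/2 = 2.1e+11 m.
Circular speeds: v₁ = √(GM/r₁) = 57.6339 m/s, v₂ = √(GM/r₂) = 23.5289 m/s.
Transfer speeds (vis-viva v² = GM(2/r − 1/a_t)): v₁ᵗ = 75.4605 m/s, v₂ᵗ = 12.5767 m/s.
(a) ΔV₁ = |v₁ᵗ − v₁| ≈ 17.83 m/s = 17.83 m/s.
(b) ΔV₂ = |v₂ − v₂ᵗ| ≈ 10.95 m/s = 10.95 m/s.
(c) ΔV_total = ΔV₁ + ΔV₂ ≈ 28.78 m/s = 28.78 m/s.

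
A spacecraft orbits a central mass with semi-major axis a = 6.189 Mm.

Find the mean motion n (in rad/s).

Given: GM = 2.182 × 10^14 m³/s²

Convert to SI: a = 6.189 Mm = 6.189e+06 m.
n = √(GM / a³).
n = √(2.182e+14 / (6.189e+06)³) rad/s ≈ 0.0009594 rad/s.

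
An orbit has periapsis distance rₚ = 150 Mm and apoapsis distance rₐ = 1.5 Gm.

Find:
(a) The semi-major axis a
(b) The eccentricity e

Convert to SI: rₚ = 150 Mm = 1.5e+08 m; rₐ = 1.5 Gm = 1.5e+09 m.
(a) a = (rₚ + rₐ) / 2 = (1.5e+08 + 1.5e+09) / 2 ≈ 8.25e+08 m = 825 Mm.
(b) e = (rₐ − rₚ) / (rₐ + rₚ) = (1.5e+09 − 1.5e+08) / (1.5e+09 + 1.5e+08) ≈ 0.8182.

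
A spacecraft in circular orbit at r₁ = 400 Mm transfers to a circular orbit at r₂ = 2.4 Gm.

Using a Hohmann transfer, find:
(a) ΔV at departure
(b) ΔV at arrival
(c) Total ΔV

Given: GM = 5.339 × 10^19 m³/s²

Convert to SI: r₁ = 400 Mm = 4e+08 m; r₂ = 2.4 Gm = 2.4e+09 m.
Transfer semi-major axis: a_t = (r₁ + r₂)/2 = (4e+08 + 2.4e+09)/2 = 1.4e+09 m.
Circular speeds: v₁ = √(GM/r₁) = 365342 m/s, v₂ = √(GM/r₂) = 149150 m/s.
Transfer speeds (vis-viva v² = GM(2/r − 1/a_t)): v₁ᵗ = 478345 m/s, v₂ᵗ = 79724.2 m/s.
(a) ΔV₁ = |v₁ᵗ − v₁| ≈ 1.13e+05 m/s = 113 km/s.
(b) ΔV₂ = |v₂ − v₂ᵗ| ≈ 6.943e+04 m/s = 69.43 km/s.
(c) ΔV_total = ΔV₁ + ΔV₂ ≈ 1.824e+05 m/s = 182.4 km/s.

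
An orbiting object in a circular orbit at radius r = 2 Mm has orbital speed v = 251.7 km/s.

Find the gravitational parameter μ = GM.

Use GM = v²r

Convert to SI: r = 2 Mm = 2e+06 m; v = 251.7 km/s = 251700 m/s.
For a circular orbit v² = GM/r, so GM = v² · r.
GM = (251700)² · 2e+06 m³/s² ≈ 1.267e+17 m³/s² = 1.267 × 10^17 m³/s².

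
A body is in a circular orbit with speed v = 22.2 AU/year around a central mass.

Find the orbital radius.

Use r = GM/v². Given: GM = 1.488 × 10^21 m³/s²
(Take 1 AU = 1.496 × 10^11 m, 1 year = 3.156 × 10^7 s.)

Convert to SI: v = 22.2 AU/year = 105232 m/s.
For a circular orbit, v² = GM / r, so r = GM / v².
r = 1.488e+21 / (105232)² m ≈ 1.344e+11 m = 0.8982 AU.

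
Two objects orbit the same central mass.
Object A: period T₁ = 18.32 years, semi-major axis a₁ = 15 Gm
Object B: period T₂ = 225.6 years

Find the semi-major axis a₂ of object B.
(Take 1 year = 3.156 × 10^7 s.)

Convert to SI: T₁ = 18.32 years = 5.78179e+08 s; a₁ = 15 Gm = 1.5e+10 m; T₂ = 225.6 years = 7.11994e+09 s.
Kepler's third law: (T₁/T₂)² = (a₁/a₂)³ ⇒ a₂ = a₁ · (T₂/T₁)^(2/3).
T₂/T₁ = 7.11994e+09 / 5.78179e+08 = 12.3144.
a₂ = 1.5e+10 · (12.3144)^(2/3) m ≈ 7.999e+10 m = 79.99 Gm.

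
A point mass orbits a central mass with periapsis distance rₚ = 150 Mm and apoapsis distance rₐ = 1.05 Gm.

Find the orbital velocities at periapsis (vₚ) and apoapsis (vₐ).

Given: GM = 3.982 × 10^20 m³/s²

Convert to SI: rₚ = 150 Mm = 1.5e+08 m; rₐ = 1.05 Gm = 1.05e+09 m.
Use the vis-viva equation v² = GM(2/r − 1/a) with a = (rₚ + rₐ)/2 = (1.5e+08 + 1.05e+09)/2 = 6e+08 m.
vₚ = √(GM · (2/rₚ − 1/a)) = √(3.982e+20 · (2/1.5e+08 − 1/6e+08)) m/s ≈ 2.155e+06 m/s = 2155 km/s.
vₐ = √(GM · (2/rₐ − 1/a)) = √(3.982e+20 · (2/1.05e+09 − 1/6e+08)) m/s ≈ 3.079e+05 m/s = 307.9 km/s.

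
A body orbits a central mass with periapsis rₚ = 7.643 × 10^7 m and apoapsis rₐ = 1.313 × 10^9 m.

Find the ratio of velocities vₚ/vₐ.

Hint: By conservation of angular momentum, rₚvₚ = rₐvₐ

Conservation of angular momentum gives rₚvₚ = rₐvₐ, so vₚ/vₐ = rₐ/rₚ.
vₚ/vₐ = 1.313e+09 / 7.643e+07 ≈ 17.18.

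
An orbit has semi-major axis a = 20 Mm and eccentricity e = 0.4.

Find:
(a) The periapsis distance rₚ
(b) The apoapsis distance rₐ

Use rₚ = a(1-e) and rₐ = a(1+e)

Convert to SI: a = 20 Mm = 2e+07 m.
(a) rₚ = a(1 − e) = 2e+07 · (1 − 0.4) = 2e+07 · 0.6 ≈ 1.2e+07 m = 12 Mm.
(b) rₐ = a(1 + e) = 2e+07 · (1 + 0.4) = 2e+07 · 1.4 ≈ 2.8e+07 m = 28 Mm.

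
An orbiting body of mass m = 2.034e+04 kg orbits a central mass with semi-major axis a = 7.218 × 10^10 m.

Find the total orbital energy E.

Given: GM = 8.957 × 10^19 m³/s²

E = −GMm / (2a).
E = −8.957e+19 · 2.034e+04 / (2 · 7.218e+10) J ≈ -1.262e+13 J = -12.62 TJ.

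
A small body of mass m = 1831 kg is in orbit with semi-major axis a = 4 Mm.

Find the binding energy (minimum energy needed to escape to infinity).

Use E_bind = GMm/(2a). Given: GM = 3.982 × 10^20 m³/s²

Convert to SI: a = 4 Mm = 4e+06 m.
Total orbital energy is E = −GMm/(2a); binding energy is E_bind = −E = GMm/(2a).
E_bind = 3.982e+20 · 1831 / (2 · 4e+06) J ≈ 9.114e+16 J = 91.14 PJ.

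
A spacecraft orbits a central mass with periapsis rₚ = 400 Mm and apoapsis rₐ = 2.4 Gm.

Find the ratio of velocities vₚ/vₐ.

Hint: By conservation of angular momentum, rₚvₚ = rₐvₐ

Convert to SI: rₚ = 400 Mm = 4e+08 m; rₐ = 2.4 Gm = 2.4e+09 m.
Conservation of angular momentum gives rₚvₚ = rₐvₐ, so vₚ/vₐ = rₐ/rₚ.
vₚ/vₐ = 2.4e+09 / 4e+08 ≈ 6.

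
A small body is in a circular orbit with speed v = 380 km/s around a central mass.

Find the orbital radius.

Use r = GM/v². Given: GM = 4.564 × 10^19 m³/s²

Convert to SI: v = 380 km/s = 380000 m/s.
For a circular orbit, v² = GM / r, so r = GM / v².
r = 4.564e+19 / (380000)² m ≈ 3.161e+08 m = 3.161 × 10^8 m.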